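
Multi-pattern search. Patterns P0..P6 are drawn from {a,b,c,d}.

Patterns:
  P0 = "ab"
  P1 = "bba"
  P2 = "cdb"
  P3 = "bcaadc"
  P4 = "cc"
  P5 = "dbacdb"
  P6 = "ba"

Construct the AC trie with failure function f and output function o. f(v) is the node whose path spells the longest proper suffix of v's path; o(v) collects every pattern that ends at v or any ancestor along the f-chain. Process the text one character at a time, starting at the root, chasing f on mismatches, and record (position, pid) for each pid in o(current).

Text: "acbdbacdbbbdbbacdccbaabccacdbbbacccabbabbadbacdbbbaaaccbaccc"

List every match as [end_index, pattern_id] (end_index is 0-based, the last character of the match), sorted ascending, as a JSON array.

Build automaton:
Trie nodes:
  0='ε' goto a→1 b→3 c→6 d→15
  1='a' goto b→2
  2='ab' goto ·  ←P0
  3='b' goto a→21 b→4 c→9
  4='bb' goto a→5
  5='bba' goto ·  ←P1
  6='c' goto c→14 d→7
  7='cd' goto b→8
  8='cdb' goto ·  ←P2
  9='bc' goto a→10
  10='bca' goto a→11
  11='bcaa' goto d→12
  12='bcaad' goto c→13
  13='bcaadc' goto ·  ←P3
  14='cc' goto ·  ←P4
  15='d' goto b→16
  16='db' goto a→17
  17='dba' goto c→18
  18='dbac' goto d→19
  19='dbacd' goto b→20
  20='dbacdb' goto ·  ←P5
  21='ba' goto ·  ←P6

BFS fail/out derivation:
  fail(1) 'a': from fail(0)=0 chase 'a': 0 ⇒ 0;  out=∅∪out(0)=∅
  fail(3) 'b': from fail(0)=0 chase 'b': 0 ⇒ 0;  out=∅∪out(0)=∅
  fail(6) 'c': from fail(0)=0 chase 'c': 0 ⇒ 0;  out=∅∪out(0)=∅
  fail(15) 'd': from fail(0)=0 chase 'd': 0 ⇒ 0;  out=∅∪out(0)=∅
  fail(2) 'ab': from fail(1)=0 chase 'b': 0 ⇒ 3;  out={0}∪out(3)={0}
  fail(4) 'bb': from fail(3)=0 chase 'b': 0 ⇒ 3;  out=∅∪out(3)=∅
  fail(7) 'cd': from fail(6)=0 chase 'd': 0 ⇒ 15;  out=∅∪out(15)=∅
  fail(9) 'bc': from fail(3)=0 chase 'c': 0 ⇒ 6;  out=∅∪out(6)=∅
  fail(14) 'cc': from fail(6)=0 chase 'c': 0 ⇒ 6;  out={4}∪out(6)={4}
  fail(16) 'db': from fail(15)=0 chase 'b': 0 ⇒ 3;  out=∅∪out(3)=∅
  fail(21) 'ba': from fail(3)=0 chase 'a': 0 ⇒ 1;  out={6}∪out(1)={6}
  fail(5) 'bba': from fail(4)=3 chase 'a': 3 ⇒ 21;  out={1}∪out(21)={1,6}
  fail(8) 'cdb': from fail(7)=15 chase 'b': 15 ⇒ 16;  out={2}∪out(16)={2}
  fail(10) 'bca': from fail(9)=6 chase 'a': 6→0 ⇒ 1;  out=∅∪out(1)=∅
  fail(17) 'dba': from fail(16)=3 chase 'a': 3 ⇒ 21;  out=∅∪out(21)={6}
  fail(11) 'bcaa': from fail(10)=1 chase 'a': 1→0 ⇒ 1;  out=∅∪out(1)=∅
  fail(18) 'dbac': from fail(17)=21 chase 'c': 21→1→0 ⇒ 6;  out=∅∪out(6)=∅
  fail(12) 'bcaad': from fail(11)=1 chase 'd': 1→0 ⇒ 15;  out=∅∪out(15)=∅
  fail(19) 'dbacd': from fail(18)=6 chase 'd': 6 ⇒ 7;  out=∅∪out(7)=∅
  fail(13) 'bcaadc': from fail(12)=15 chase 'c': 15→0 ⇒ 6;  out={3}∪out(6)={3}
  fail(20) 'dbacdb': from fail(19)=7 chase 'b': 7 ⇒ 8;  out={5}∪out(8)={2,5}

Text stream:
i=0 'a': node 0→1
i=1 'c': node 1→6 (via fail)
i=2 'b': node 6→3 (via fail)
i=3 'd': node 3→15 (via fail)
i=4 'b': node 15→16
i=5 'a': node 16→17  ** P6@[4:5]
i=6 'c': node 17→18
i=7 'd': node 18→19
i=8 'b': node 19→20  ** P2@[6:8],P5@[3:8]
i=9 'b': node 20→4 (via fail)
i=10 'b': node 4→4 (via fail)
i=11 'd': node 4→15 (via fail)
i=12 'b': node 15→16
i=13 'b': node 16→4 (via fail)
i=14 'a': node 4→5  ** P1@[12:14],P6@[13:14]
i=15 'c': node 5→6 (via fail)
i=16 'd': node 6→7
i=17 'c': node 7→6 (via fail)
i=18 'c': node 6→14  ** P4@[17:18]
i=19 'b': node 14→3 (via fail)
i=20 'a': node 3→21  ** P6@[19:20]
i=21 'a': node 21→1 (via fail)
i=22 'b': node 1→2  ** P0@[21:22]
i=23 'c': node 2→9 (via fail)
i=24 'c': node 9→14 (via fail)  ** P4@[23:24]
i=25 'a': node 14→1 (via fail)
i=26 'c': node 1→6 (via fail)
i=27 'd': node 6→7
i=28 'b': node 7→8  ** P2@[26:28]
i=29 'b': node 8→4 (via fail)
i=30 'b': node 4→4 (via fail)
i=31 'a': node 4→5  ** P1@[29:31],P6@[30:31]
i=32 'c': node 5→6 (via fail)
i=33 'c': node 6→14  ** P4@[32:33]
i=34 'c': node 14→14 (via fail)  ** P4@[33:34]
i=35 'a': node 14→1 (via fail)
i=36 'b': node 1→2  ** P0@[35:36]
i=37 'b': node 2→4 (via fail)
i=38 'a': node 4→5  ** P1@[36:38],P6@[37:38]
i=39 'b': node 5→2 (via fail)  ** P0@[38:39]
i=40 'b': node 2→4 (via fail)
i=41 'a': node 4→5  ** P1@[39:41],P6@[40:41]
i=42 'd': node 5→15 (via fail)
i=43 'b': node 15→16
i=44 'a': node 16→17  ** P6@[43:44]
i=45 'c': node 17→18
i=46 'd': node 18→19
i=47 'b': node 19→20  ** P2@[45:47],P5@[42:47]
i=48 'b': node 20→4 (via fail)
i=49 'b': node 4→4 (via fail)
i=50 'a': node 4→5  ** P1@[48:50],P6@[49:50]
i=51 'a': node 5→1 (via fail)
i=52 'a': node 1→1 (via fail)
i=53 'c': node 1→6 (via fail)
i=54 'c': node 6→14  ** P4@[53:54]
i=55 'b': node 14→3 (via fail)
i=56 'a': node 3→21  ** P6@[55:56]
i=57 'c': node 21→6 (via fail)
i=58 'c': node 6→14  ** P4@[57:58]
i=59 'c': node 14→14 (via fail)  ** P4@[58:59]

All matches (sorted): [[5,6],[8,2],[8,5],[14,1],[14,6],[18,4],[20,6],[22,0],[24,4],[28,2],[31,1],[31,6],[33,4],[34,4],[36,0],[38,1],[38,6],[39,0],[41,1],[41,6],[44,6],[47,2],[47,5],[50,1],[50,6],[54,4],[56,6],[58,4],[59,4]]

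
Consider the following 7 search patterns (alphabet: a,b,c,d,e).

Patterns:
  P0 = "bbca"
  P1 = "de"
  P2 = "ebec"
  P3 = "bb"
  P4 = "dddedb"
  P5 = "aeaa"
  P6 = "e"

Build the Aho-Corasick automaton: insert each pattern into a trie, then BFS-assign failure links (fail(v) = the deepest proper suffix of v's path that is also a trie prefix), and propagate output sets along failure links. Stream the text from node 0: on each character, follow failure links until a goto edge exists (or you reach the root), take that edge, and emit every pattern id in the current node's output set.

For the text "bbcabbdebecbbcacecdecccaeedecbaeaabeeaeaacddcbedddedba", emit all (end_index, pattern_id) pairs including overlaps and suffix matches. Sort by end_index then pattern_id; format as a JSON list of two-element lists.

Construct AC machine:
Trie (insert patterns):
  n0 'ε': a→16 b→1 d→5 e→7
  n1 'b': b→2
  n2 'bb': c→3  [P3 ends]
  n3 'bbc': a→4
  n4 'bbca': ·  [P0 ends]
  n5 'd': d→11 e→6
  n6 'de': ·  [P1 ends]
  n7 'e': b→8  [P6 ends]
  n8 'eb': e→9
  n9 'ebe': c→10
  n10 'ebec': ·  [P2 ends]
  n11 'dd': d→12
  n12 'ddd': e→13
  n13 'ddde': d→14
  n14 'ddded': b→15
  n15 'dddedb': ·  [P4 ends]
  n16 'a': e→17
  n17 'ae': a→18
  n18 'aea': a→19
  n19 'aeaa': ·  [P5 ends]

Failure links (BFS by depth):
  fail(1) 'b': from fail(0)=0 chase 'b': 0 ⇒ 0;  out=∅∪out(0)=∅
  fail(5) 'd': from fail(0)=0 chase 'd': 0 ⇒ 0;  out=∅∪out(0)=∅
  fail(7) 'e': from fail(0)=0 chase 'e': 0 ⇒ 0;  out={6}∪out(0)={6}
  fail(16) 'a': from fail(0)=0 chase 'a': 0 ⇒ 0;  out=∅∪out(0)=∅
  fail(2) 'bb': from fail(1)=0 chase 'b': 0 ⇒ 1;  out={3}∪out(1)={3}
  fail(6) 'de': from fail(5)=0 chase 'e': 0 ⇒ 7;  out={1}∪out(7)={1,6}
  fail(8) 'eb': from fail(7)=0 chase 'b': 0 ⇒ 1;  out=∅∪out(1)=∅
  fail(11) 'dd': from fail(5)=0 chase 'd': 0 ⇒ 5;  out=∅∪out(5)=∅
  fail(17) 'ae': from fail(16)=0 chase 'e': 0 ⇒ 7;  out=∅∪out(7)={6}
  fail(3) 'bbc': from fail(2)=1 chase 'c': 1→0 ⇒ 0;  out=∅∪out(0)=∅
  fail(9) 'ebe': from fail(8)=1 chase 'e': 1→0 ⇒ 7;  out=∅∪out(7)={6}
  fail(12) 'ddd': from fail(11)=5 chase 'd': 5 ⇒ 11;  out=∅∪out(11)=∅
  fail(18) 'aea': from fail(17)=7 chase 'a': 7→0 ⇒ 16;  out=∅∪out(16)=∅
  fail(4) 'bbca': from fail(3)=0 chase 'a': 0 ⇒ 16;  out={0}∪out(16)={0}
  fail(10) 'ebec': from fail(9)=7 chase 'c': 7→0 ⇒ 0;  out={2}∪out(0)={2}
  fail(13) 'ddde': from fail(12)=11 chase 'e': 11→5 ⇒ 6;  out=∅∪out(6)={1,6}
  fail(19) 'aeaa': from fail(18)=16 chase 'a': 16→0 ⇒ 16;  out={5}∪out(16)={5}
  fail(14) 'ddded': from fail(13)=6 chase 'd': 6→7→0 ⇒ 5;  out=∅∪out(5)=∅
  fail(15) 'dddedb': from fail(14)=5 chase 'b': 5→0 ⇒ 1;  out={4}∪out(1)={4}

Scan:
pos 0 'b': at 1
pos 1 'b': at 2  ** P3@[0:1]
pos 2 'c': at 3
pos 3 'a': at 4  ** P0@[0:3]
pos 4 'b': at 1 (fail-walked)
pos 5 'b': at 2  ** P3@[4:5]
pos 6 'd': at 5 (fail-walked)
pos 7 'e': at 6  ** P1@[6:7],P6@[7:7]
pos 8 'b': at 8 (fail-walked)
pos 9 'e': at 9  ** P6@[9:9]
pos 10 'c': at 10  ** P2@[7:10]
pos 11 'b': at 1 (fail-walked)
pos 12 'b': at 2  ** P3@[11:12]
pos 13 'c': at 3
pos 14 'a': at 4  ** P0@[11:14]
pos 15 'c': at 0 (fail-walked)
pos 16 'e': at 7  ** P6@[16:16]
pos 17 'c': at 0 (fail-walked)
pos 18 'd': at 5
pos 19 'e': at 6  ** P1@[18:19],P6@[19:19]
pos 20 'c': at 0 (fail-walked)
pos 21 'c': at 0
pos 22 'c': at 0
pos 23 'a': at 16
pos 24 'e': at 17  ** P6@[24:24]
pos 25 'e': at 7 (fail-walked)  ** P6@[25:25]
pos 26 'd': at 5 (fail-walked)
pos 27 'e': at 6  ** P1@[26:27],P6@[27:27]
pos 28 'c': at 0 (fail-walked)
pos 29 'b': at 1
pos 30 'a': at 16 (fail-walked)
pos 31 'e': at 17  ** P6@[31:31]
pos 32 'a': at 18
pos 33 'a': at 19  ** P5@[30:33]
pos 34 'b': at 1 (fail-walked)
pos 35 'e': at 7 (fail-walked)  ** P6@[35:35]
pos 36 'e': at 7 (fail-walked)  ** P6@[36:36]
pos 37 'a': at 16 (fail-walked)
pos 38 'e': at 17  ** P6@[38:38]
pos 39 'a': at 18
pos 40 'a': at 19  ** P5@[37:40]
pos 41 'c': at 0 (fail-walked)
pos 42 'd': at 5
pos 43 'd': at 11
pos 44 'c': at 0 (fail-walked)
pos 45 'b': at 1
pos 46 'e': at 7 (fail-walked)  ** P6@[46:46]
pos 47 'd': at 5 (fail-walked)
pos 48 'd': at 11
pos 49 'd': at 12
pos 50 'e': at 13  ** P1@[49:50],P6@[50:50]
pos 51 'd': at 14
pos 52 'b': at 15  ** P4@[47:52]
pos 53 'a': at 16 (fail-walked)

Matches: [[1,3],[3,0],[5,3],[7,1],[7,6],[9,6],[10,2],[12,3],[14,0],[16,6],[19,1],[19,6],[24,6],[25,6],[27,1],[27,6],[31,6],[33,5],[35,6],[36,6],[38,6],[40,5],[46,6],[50,1],[50,6],[52,4]]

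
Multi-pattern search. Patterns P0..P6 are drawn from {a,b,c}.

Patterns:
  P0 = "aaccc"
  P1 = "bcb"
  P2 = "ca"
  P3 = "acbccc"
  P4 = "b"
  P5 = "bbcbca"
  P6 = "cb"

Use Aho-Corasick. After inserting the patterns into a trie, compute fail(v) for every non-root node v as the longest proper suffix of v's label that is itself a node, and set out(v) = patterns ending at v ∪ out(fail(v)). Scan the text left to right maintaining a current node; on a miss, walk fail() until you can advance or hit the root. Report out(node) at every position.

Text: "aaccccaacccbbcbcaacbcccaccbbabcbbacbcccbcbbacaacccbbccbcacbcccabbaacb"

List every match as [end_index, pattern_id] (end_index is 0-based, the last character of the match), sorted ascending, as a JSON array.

Build:
Trie (insert patterns):
  0='ε' goto a→1 b→6 c→9
  1='a' goto a→2 c→11
  2='aa' goto c→3
  3='aac' goto c→4
  4='aacc' goto c→5
  5='aaccc' goto ·  ←P0
  6='b' goto b→16 c→7  ←P4
  7='bc' goto b→8
  8='bcb' goto ·  ←P1
  9='c' goto a→10 b→21
  10='ca' goto ·  ←P2
  11='ac' goto b→12
  12='acb' goto c→13
  13='acbc' goto c→14
  14='acbcc' goto c→15
  15='acbccc' goto ·  ←P3
  16='bb' goto c→17
  17='bbc' goto b→18
  18='bbcb' goto c→19
  19='bbcbc' goto a→20
  20='bbcbca' goto ·  ←P5
  21='cb' goto ·  ←P6

BFS fail/out derivation:
  n1('a'): parent n0 fail=0; on 'a' 0 → fail=0;  out ∅∪∅=∅
  n6('b'): parent n0 fail=0; on 'b' 0 → fail=0;  out {4}∪∅={4}
  n9('c'): parent n0 fail=0; on 'c' 0 → fail=0;  out ∅∪∅=∅
  n2('aa'): parent n1 fail=0; on 'a' 0 → fail=1;  out ∅∪∅=∅
  n7('bc'): parent n6 fail=0; on 'c' 0 → fail=9;  out ∅∪∅=∅
  n10('ca'): parent n9 fail=0; on 'a' 0 → fail=1;  out {2}∪∅={2}
  n11('ac'): parent n1 fail=0; on 'c' 0 → fail=9;  out ∅∪∅=∅
  n16('bb'): parent n6 fail=0; on 'b' 0 → fail=6;  out ∅∪{4}={4}
  n21('cb'): parent n9 fail=0; on 'b' 0 → fail=6;  out {6}∪{4}={4,6}
  n3('aac'): parent n2 fail=1; on 'c' 1 → fail=11;  out ∅∪∅=∅
  n8('bcb'): parent n7 fail=9; on 'b' 9 → fail=21;  out {1}∪{4,6}={1,4,6}
  n12('acb'): parent n11 fail=9; on 'b' 9 → fail=21;  out ∅∪{4,6}={4,6}
  n17('bbc'): parent n16 fail=6; on 'c' 6 → fail=7;  out ∅∪∅=∅
  n4('aacc'): parent n3 fail=11; on 'c' 11→9→0 → fail=9;  out ∅∪∅=∅
  n13('acbc'): parent n12 fail=21; on 'c' 21→6 → fail=7;  out ∅∪∅=∅
  n18('bbcb'): parent n17 fail=7; on 'b' 7 → fail=8;  out ∅∪{1,4,6}={1,4,6}
  n5('aaccc'): parent n4 fail=9; on 'c' 9→0 → fail=9;  out {0}∪∅={0}
  n14('acbcc'): parent n13 fail=7; on 'c' 7→9→0 → fail=9;  out ∅∪∅=∅
  n19('bbcbc'): parent n18 fail=8; on 'c' 8→21→6 → fail=7;  out ∅∪∅=∅
  n15('acbccc'): parent n14 fail=9; on 'c' 9→0 → fail=9;  out {3}∪∅={3}
  n20('bbcbca'): parent n19 fail=7; on 'a' 7→9 → fail=10;  out {5}∪{2}={2,5}

Run:
i=0 'a': node 0→1
i=1 'a': node 1→2
i=2 'c': node 2→3
i=3 'c': node 3→4
i=4 'c': node 4→5  ** P0@[0:4]
i=5 'c': node 5→9 (fail-walked)
i=6 'a': node 9→10  ** P2@[5:6]
i=7 'a': node 10→2 (fail-walked)
i=8 'c': node 2→3
i=9 'c': node 3→4
i=10 'c': node 4→5  ** P0@[6:10]
i=11 'b': node 5→21 (fail-walked)  ** P4@[11:11],P6@[10:11]
i=12 'b': node 21→16 (fail-walked)  ** P4@[12:12]
i=13 'c': node 16→17
i=14 'b': node 17→18  ** P1@[12:14],P4@[14:14],P6@[13:14]
i=15 'c': node 18→19
i=16 'a': node 19→20  ** P2@[15:16],P5@[11:16]
i=17 'a': node 20→2 (fail-walked)
i=18 'c': node 2→3
i=19 'b': node 3→12 (fail-walked)  ** P4@[19:19],P6@[18:19]
i=20 'c': node 12→13
i=21 'c': node 13→14
i=22 'c': node 14→15  ** P3@[17:22]
i=23 'a': node 15→10 (fail-walked)  ** P2@[22:23]
i=24 'c': node 10→11 (fail-walked)
i=25 'c': node 11→9 (fail-walked)
i=26 'b': node 9→21  ** P4@[26:26],P6@[25:26]
i=27 'b': node 21→16 (fail-walked)  ** P4@[27:27]
i=28 'a': node 16→1 (fail-walked)
i=29 'b': node 1→6 (fail-walked)  ** P4@[29:29]
i=30 'c': node 6→7
i=31 'b': node 7→8  ** P1@[29:31],P4@[31:31],P6@[30:31]
i=32 'b': node 8→16 (fail-walked)  ** P4@[32:32]
i=33 'a': node 16→1 (fail-walked)
i=34 'c': node 1→11
i=35 'b': node 11→12  ** P4@[35:35],P6@[34:35]
i=36 'c': node 12→13
i=37 'c': node 13→14
i=38 'c': node 14→15  ** P3@[33:38]
i=39 'b': node 15→21 (fail-walked)  ** P4@[39:39],P6@[38:39]
i=40 'c': node 21→7 (fail-walked)
i=41 'b': node 7→8  ** P1@[39:41],P4@[41:41],P6@[40:41]
i=42 'b': node 8→16 (fail-walked)  ** P4@[42:42]
i=43 'a': node 16→1 (fail-walked)
i=44 'c': node 1→11
i=45 'a': node 11→10 (fail-walked)  ** P2@[44:45]
i=46 'a': node 10→2 (fail-walked)
i=47 'c': node 2→3
i=48 'c': node 3→4
i=49 'c': node 4→5  ** P0@[45:49]
i=50 'b': node 5→21 (fail-walked)  ** P4@[50:50],P6@[49:50]
i=51 'b': node 21→16 (fail-walked)  ** P4@[51:51]
i=52 'c': node 16→17
i=53 'c': node 17→9 (fail-walked)
i=54 'b': node 9→21  ** P4@[54:54],P6@[53:54]
i=55 'c': node 21→7 (fail-walked)
i=56 'a': node 7→10 (fail-walked)  ** P2@[55:56]
i=57 'c': node 10→11 (fail-walked)
i=58 'b': node 11→12  ** P4@[58:58],P6@[57:58]
i=59 'c': node 12→13
i=60 'c': node 13→14
i=61 'c': node 14→15  ** P3@[56:61]
i=62 'a': node 15→10 (fail-walked)  ** P2@[61:62]
i=63 'b': node 10→6 (fail-walked)  ** P4@[63:63]
i=64 'b': node 6→16  ** P4@[64:64]
i=65 'a': node 16→1 (fail-walked)
i=66 'a': node 1→2
i=67 'c': node 2→3
i=68 'b': node 3→12 (fail-walked)  ** P4@[68:68],P6@[67:68]

Matches: [[4,0],[6,2],[10,0],[11,4],[11,6],[12,4],[14,1],[14,4],[14,6],[16,2],[16,5],[19,4],[19,6],[22,3],[23,2],[26,4],[26,6],[27,4],[29,4],[31,1],[31,4],[31,6],[32,4],[35,4],[35,6],[38,3],[39,4],[39,6],[41,1],[41,4],[41,6],[42,4],[45,2],[49,0],[50,4],[50,6],[51,4],[54,4],[54,6],[56,2],[58,4],[58,6],[61,3],[62,2],[63,4],[64,4],[68,4],[68,6]]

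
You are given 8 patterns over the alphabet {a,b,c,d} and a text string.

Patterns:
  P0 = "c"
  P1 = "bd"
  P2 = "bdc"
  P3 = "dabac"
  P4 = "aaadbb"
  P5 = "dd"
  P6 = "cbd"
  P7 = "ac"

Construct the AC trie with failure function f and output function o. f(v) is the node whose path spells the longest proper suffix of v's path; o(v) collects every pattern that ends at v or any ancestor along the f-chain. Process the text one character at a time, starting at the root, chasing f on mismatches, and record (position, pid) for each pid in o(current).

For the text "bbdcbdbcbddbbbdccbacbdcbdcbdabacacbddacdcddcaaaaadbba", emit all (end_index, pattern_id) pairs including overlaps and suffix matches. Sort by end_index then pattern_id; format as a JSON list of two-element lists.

Construct AC machine:
Trie (insert patterns):
  0='ε' goto a→10 b→2 c→1 d→5
  1='c' goto b→17  ←P0
  2='b' goto d→3
  3='bd' goto c→4  ←P1
  4='bdc' goto ·  ←P2
  5='d' goto a→6 d→16
  6='da' goto b→7
  7='dab' goto a→8
  8='daba' goto c→9
  9='dabac' goto ·  ←P3
  10='a' goto a→11 c→19
  11='aa' goto a→12
  12='aaa' goto d→13
  13='aaad' goto b→14
  14='aaadb' goto b→15
  15='aaadbb' goto ·  ←P4
  16='dd' goto ·  ←P5
  17='cb' goto d→18
  18='cbd' goto ·  ←P6
  19='ac' goto ·  ←P7

BFS fail/out derivation:
  n1('c'): parent n0 fail=0; on 'c' 0 → fail=0;  out {0}∪∅={0}
  n2('b'): parent n0 fail=0; on 'b' 0 → fail=0;  out ∅∪∅=∅
  n5('d'): parent n0 fail=0; on 'd' 0 → fail=0;  out ∅∪∅=∅
  n10('a'): parent n0 fail=0; on 'a' 0 → fail=0;  out ∅∪∅=∅
  n3('bd'): parent n2 fail=0; on 'd' 0 → fail=5;  out {1}∪∅={1}
  n6('da'): parent n5 fail=0; on 'a' 0 → fail=10;  out ∅∪∅=∅
  n11('aa'): parent n10 fail=0; on 'a' 0 → fail=10;  out ∅∪∅=∅
  n16('dd'): parent n5 fail=0; on 'd' 0 → fail=5;  out {5}∪∅={5}
  n17('cb'): parent n1 fail=0; on 'b' 0 → fail=2;  out ∅∪∅=∅
  n19('ac'): parent n10 fail=0; on 'c' 0 → fail=1;  out {7}∪{0}={0,7}
  n4('bdc'): parent n3 fail=5; on 'c' 5→0 → fail=1;  out {2}∪{0}={0,2}
  n7('dab'): parent n6 fail=10; on 'b' 10→0 → fail=2;  out ∅∪∅=∅
  n12('aaa'): parent n11 fail=10; on 'a' 10 → fail=11;  out ∅∪∅=∅
  n18('cbd'): parent n17 fail=2; on 'd' 2 → fail=3;  out {6}∪{1}={1,6}
  n8('daba'): parent n7 fail=2; on 'a' 2→0 → fail=10;  out ∅∪∅=∅
  n13('aaad'): parent n12 fail=11; on 'd' 11→10→0 → fail=5;  out ∅∪∅=∅
  n9('dabac'): parent n8 fail=10; on 'c' 10 → fail=19;  out {3}∪{0,7}={0,3,7}
  n14('aaadb'): parent n13 fail=5; on 'b' 5→0 → fail=2;  out ∅∪∅=∅
  n15('aaadbb'): parent n14 fail=2; on 'b' 2→0 → fail=2;  out {4}∪∅={4}

Scan:
i=0 'b': node 0→2
i=1 'b': node 2→2 (via fail)
i=2 'd': node 2→3  → match P1@[1:2]
i=3 'c': node 3→4  → match P0@[3:3],P2@[1:3]
i=4 'b': node 4→17 (via fail)
i=5 'd': node 17→18  → match P1@[4:5],P6@[3:5]
i=6 'b': node 18→2 (via fail)
i=7 'c': node 2→1 (via fail)  → match P0@[7:7]
i=8 'b': node 1→17
i=9 'd': node 17→18  → match P1@[8:9],P6@[7:9]
i=10 'd': node 18→16 (via fail)  → match P5@[9:10]
i=11 'b': node 16→2 (via fail)
i=12 'b': node 2→2 (via fail)
i=13 'b': node 2→2 (via fail)
i=14 'd': node 2→3  → match P1@[13:14]
i=15 'c': node 3→4  → match P0@[15:15],P2@[13:15]
i=16 'c': node 4→1 (via fail)  → match P0@[16:16]
i=17 'b': node 1→17
i=18 'a': node 17→10 (via fail)
i=19 'c': node 10→19  → match P0@[19:19],P7@[18:19]
i=20 'b': node 19→17 (via fail)
i=21 'd': node 17→18  → match P1@[20:21],P6@[19:21]
i=22 'c': node 18→4 (via fail)  → match P0@[22:22],P2@[20:22]
i=23 'b': node 4→17 (via fail)
i=24 'd': node 17→18  → match P1@[23:24],P6@[22:24]
i=25 'c': node 18→4 (via fail)  → match P0@[25:25],P2@[23:25]
i=26 'b': node 4→17 (via fail)
i=27 'd': node 17→18  → match P1@[26:27],P6@[25:27]
i=28 'a': node 18→6 (via fail)
i=29 'b': node 6→7
i=30 'a': node 7→8
i=31 'c': node 8→9  → match P0@[31:31],P3@[27:31],P7@[30:31]
i=32 'a': node 9→10 (via fail)
i=33 'c': node 10→19  → match P0@[33:33],P7@[32:33]
i=34 'b': node 19→17 (via fail)
i=35 'd': node 17→18  → match P1@[34:35],P6@[33:35]
i=36 'd': node 18→16 (via fail)  → match P5@[35:36]
i=37 'a': node 16→6 (via fail)
i=38 'c': node 6→19 (via fail)  → match P0@[38:38],P7@[37:38]
i=39 'd': node 19→5 (via fail)
i=40 'c': node 5→1 (via fail)  → match P0@[40:40]
i=41 'd': node 1→5 (via fail)
i=42 'd': node 5→16  → match P5@[41:42]
i=43 'c': node 16→1 (via fail)  → match P0@[43:43]
i=44 'a': node 1→10 (via fail)
i=45 'a': node 10→11
i=46 'a': node 11→12
i=47 'a': node 12→12 (via fail)
i=48 'a': node 12→12 (via fail)
i=49 'd': node 12→13
i=50 'b': node 13→14
i=51 'b': node 14→15  → match P4@[46:51]
i=52 'a': node 15→10 (via fail)

Matches: [[2,1],[3,0],[3,2],[5,1],[5,6],[7,0],[9,1],[9,6],[10,5],[14,1],[15,0],[15,2],[16,0],[19,0],[19,7],[21,1],[21,6],[22,0],[22,2],[24,1],[24,6],[25,0],[25,2],[27,1],[27,6],[31,0],[31,3],[31,7],[33,0],[33,7],[35,1],[35,6],[36,5],[38,0],[38,7],[40,0],[42,5],[43,0],[51,4]]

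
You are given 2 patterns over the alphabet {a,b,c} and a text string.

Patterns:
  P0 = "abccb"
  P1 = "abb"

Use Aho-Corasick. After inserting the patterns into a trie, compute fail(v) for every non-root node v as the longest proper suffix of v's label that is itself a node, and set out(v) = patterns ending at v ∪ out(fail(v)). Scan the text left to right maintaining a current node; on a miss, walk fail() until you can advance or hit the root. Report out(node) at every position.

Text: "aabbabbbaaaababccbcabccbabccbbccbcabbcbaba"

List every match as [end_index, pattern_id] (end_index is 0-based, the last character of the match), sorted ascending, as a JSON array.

Build:
Trie nodes:
  0='ε' goto a→1
  1='a' goto b→2
  2='ab' goto b→6 c→3
  3='abc' goto c→4
  4='abcc' goto b→5
  5='abccb' goto ·  ←P0
  6='abb' goto ·  ←P1

BFS fail/out derivation:
  n1('a'): parent n0 fail=0; on 'a' 0 → fail=0;  out ∅∪∅=∅
  n2('ab'): parent n1 fail=0; on 'b' 0 → fail=0;  out ∅∪∅=∅
  n3('abc'): parent n2 fail=0; on 'c' 0 → fail=0;  out ∅∪∅=∅
  n6('abb'): parent n2 fail=0; on 'b' 0 → fail=0;  out {1}∪∅={1}
  n4('abcc'): parent n3 fail=0; on 'c' 0 → fail=0;  out ∅∪∅=∅
  n5('abccb'): parent n4 fail=0; on 'b' 0 → fail=0;  out {0}∪∅={0}

Scan:
i=0 'a': node 0→1
i=1 'a': node 1→1 (via fail)
i=2 'b': node 1→2
i=3 'b': node 2→6  ** P1@[1:3]
i=4 'a': node 6→1 (via fail)
i=5 'b': node 1→2
i=6 'b': node 2→6  ** P1@[4:6]
i=7 'b': node 6→0 (via fail)
i=8 'a': node 0→1
i=9 'a': node 1→1 (via fail)
i=10 'a': node 1→1 (via fail)
i=11 'a': node 1→1 (via fail)
i=12 'b': node 1→2
i=13 'a': node 2→1 (via fail)
i=14 'b': node 1→2
i=15 'c': node 2→3
i=16 'c': node 3→4
i=17 'b': node 4→5  ** P0@[13:17]
i=18 'c': node 5→0 (via fail)
i=19 'a': node 0→1
i=20 'b': node 1→2
i=21 'c': node 2→3
i=22 'c': node 3→4
i=23 'b': node 4→5  ** P0@[19:23]
i=24 'a': node 5→1 (via fail)
i=25 'b': node 1→2
i=26 'c': node 2→3
i=27 'c': node 3→4
i=28 'b': node 4→5  ** P0@[24:28]
i=29 'b': node 5→0 (via fail)
i=30 'c': node 0→0
i=31 'c': node 0→0
i=32 'b': node 0→0
i=33 'c': node 0→0
i=34 'a': node 0→1
i=35 'b': node 1→2
i=36 'b': node 2→6  ** P1@[34:36]
i=37 'c': node 6→0 (via fail)
i=38 'b': node 0→0
i=39 'a': node 0→1
i=40 'b': node 1→2
i=41 'a': node 2→1 (via fail)

All matches (sorted): [[3,1],[6,1],[17,0],[23,0],[28,0],[36,1]]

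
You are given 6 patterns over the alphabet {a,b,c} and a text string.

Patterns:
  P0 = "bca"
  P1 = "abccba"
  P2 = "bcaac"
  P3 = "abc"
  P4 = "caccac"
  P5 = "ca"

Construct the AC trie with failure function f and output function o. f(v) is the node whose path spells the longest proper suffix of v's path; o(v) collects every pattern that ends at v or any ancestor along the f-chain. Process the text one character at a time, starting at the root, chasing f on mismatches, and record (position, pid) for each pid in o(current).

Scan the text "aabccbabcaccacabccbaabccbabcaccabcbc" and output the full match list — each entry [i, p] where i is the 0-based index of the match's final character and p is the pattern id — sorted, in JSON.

Build automaton:
Trie (insert patterns):
  n0 'ε': a→4 b→1 c→12
  n1 'b': c→2
  n2 'bc': a→3
  n3 'bca': a→10  [P0 ends]
  n4 'a': b→5
  n5 'ab': c→6
  n6 'abc': c→7  [P3 ends]
  n7 'abcc': b→8
  n8 'abccb': a→9
  n9 'abccba': ·  [P1 ends]
  n10 'bcaa': c→11
  n11 'bcaac': ·  [P2 ends]
  n12 'c': a→13
  n13 'ca': c→14  [P5 ends]
  n14 'cac': c→15
  n15 'cacc': a→16
  n16 'cacca': c→17
  n17 'caccac': ·  [P4 ends]

BFS fail/out derivation:
  n1('b'): parent n0 fail=0; on 'b' 0 → fail=0;  out ∅∪∅=∅
  n4('a'): parent n0 fail=0; on 'a' 0 → fail=0;  out ∅∪∅=∅
  n12('c'): parent n0 fail=0; on 'c' 0 → fail=0;  out ∅∪∅=∅
  n2('bc'): parent n1 fail=0; on 'c' 0 → fail=12;  out ∅∪∅=∅
  n5('ab'): parent n4 fail=0; on 'b' 0 → fail=1;  out ∅∪∅=∅
  n13('ca'): parent n12 fail=0; on 'a' 0 → fail=4;  out {5}∪∅={5}
  n3('bca'): parent n2 fail=12; on 'a' 12 → fail=13;  out {0}∪{5}={0,5}
  n6('abc'): parent n5 fail=1; on 'c' 1 → fail=2;  out {3}∪∅={3}
  n14('cac'): parent n13 fail=4; on 'c' 4→0 → fail=12;  out ∅∪∅=∅
  n7('abcc'): parent n6 fail=2; on 'c' 2→12→0 → fail=12;  out ∅∪∅=∅
  n10('bcaa'): parent n3 fail=13; on 'a' 13→4→0 → fail=4;  out ∅∪∅=∅
  n15('cacc'): parent n14 fail=12; on 'c' 12→0 → fail=12;  out ∅∪∅=∅
  n8('abccb'): parent n7 fail=12; on 'b' 12→0 → fail=1;  out ∅∪∅=∅
  n11('bcaac'): parent n10 fail=4; on 'c' 4→0 → fail=12;  out {2}∪∅={2}
  n16('cacca'): parent n15 fail=12; on 'a' 12 → fail=13;  out ∅∪{5}={5}
  n9('abccba'): parent n8 fail=1; on 'a' 1→0 → fail=4;  out {1}∪∅={1}
  n17('caccac'): parent n16 fail=13; on 'c' 13 → fail=14;  out {4}∪∅={4}

Text stream:
i=0 'a': node 0→4
i=1 'a': node 4→4 (via fail)
i=2 'b': node 4→5
i=3 'c': node 5→6  emit P3@[1:3]
i=4 'c': node 6→7
i=5 'b': node 7→8
i=6 'a': node 8→9  emit P1@[1:6]
i=7 'b': node 9→5 (via fail)
i=8 'c': node 5→6  emit P3@[6:8]
i=9 'a': node 6→3 (via fail)  emit P0@[7:9],P5@[8:9]
i=10 'c': node 3→14 (via fail)
i=11 'c': node 14→15
i=12 'a': node 15→16  emit P5@[11:12]
i=13 'c': node 16→17  emit P4@[8:13]
i=14 'a': node 17→13 (via fail)  emit P5@[13:14]
i=15 'b': node 13→5 (via fail)
i=16 'c': node 5→6  emit P3@[14:16]
i=17 'c': node 6→7
i=18 'b': node 7→8
i=19 'a': node 8→9  emit P1@[14:19]
i=20 'a': node 9→4 (via fail)
i=21 'b': node 4→5
i=22 'c': node 5→6  emit P3@[20:22]
i=23 'c': node 6→7
i=24 'b': node 7→8
i=25 'a': node 8→9  emit P1@[20:25]
i=26 'b': node 9→5 (via fail)
i=27 'c': node 5→6  emit P3@[25:27]
i=28 'a': node 6→3 (via fail)  emit P0@[26:28],P5@[27:28]
i=29 'c': node 3→14 (via fail)
i=30 'c': node 14→15
i=31 'a': node 15→16  emit P5@[30:31]
i=32 'b': node 16→5 (via fail)
i=33 'c': node 5→6  emit P3@[31:33]
i=34 'b': node 6→1 (via fail)
i=35 'c': node 1→2

All matches (sorted): [[3,3],[6,1],[8,3],[9,0],[9,5],[12,5],[13,4],[14,5],[16,3],[19,1],[22,3],[25,1],[27,3],[28,0],[28,5],[31,5],[33,3]]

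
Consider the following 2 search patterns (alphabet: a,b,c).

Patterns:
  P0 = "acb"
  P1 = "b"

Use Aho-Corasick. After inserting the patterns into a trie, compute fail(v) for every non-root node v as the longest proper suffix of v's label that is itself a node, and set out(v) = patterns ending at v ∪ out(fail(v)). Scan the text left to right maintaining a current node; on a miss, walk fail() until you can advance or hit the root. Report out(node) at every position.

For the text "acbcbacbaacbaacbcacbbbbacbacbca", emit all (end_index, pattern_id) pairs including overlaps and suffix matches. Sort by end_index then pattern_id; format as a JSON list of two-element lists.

Build automaton:
Trie (insert patterns):
  n0 'ε': a→1 b→4
  n1 'a': c→2
  n2 'ac': b→3
  n3 'acb': ·  [P0 ends]
  n4 'b': ·  [P1 ends]

Failure links (BFS by depth):
  n1('a'): parent n0 fail=0; on 'a' 0 → fail=0;  out ∅∪∅=∅
  n4('b'): parent n0 fail=0; on 'b' 0 → fail=0;  out {1}∪∅={1}
  n2('ac'): parent n1 fail=0; on 'c' 0 → fail=0;  out ∅∪∅=∅
  n3('acb'): parent n2 fail=0; on 'b' 0 → fail=4;  out {0}∪{1}={0,1}

Scan:
[0] read 'a'  n0⇒n1
[1] read 'c'  n1⇒n2
[2] read 'b'  n2⇒n3  ** P0@[0:2],P1@[2:2]
[3] read 'c'  n3⇒n0 (via fail)
[4] read 'b'  n0⇒n4  ** P1@[4:4]
[5] read 'a'  n4⇒n1 (via fail)
[6] read 'c'  n1⇒n2
[7] read 'b'  n2⇒n3  ** P0@[5:7],P1@[7:7]
[8] read 'a'  n3⇒n1 (via fail)
[9] read 'a'  n1⇒n1 (via fail)
[10] read 'c'  n1⇒n2
[11] read 'b'  n2⇒n3  ** P0@[9:11],P1@[11:11]
[12] read 'a'  n3⇒n1 (via fail)
[13] read 'a'  n1⇒n1 (via fail)
[14] read 'c'  n1⇒n2
[15] read 'b'  n2⇒n3  ** P0@[13:15],P1@[15:15]
[16] read 'c'  n3⇒n0 (via fail)
[17] read 'a'  n0⇒n1
[18] read 'c'  n1⇒n2
[19] read 'b'  n2⇒n3  ** P0@[17:19],P1@[19:19]
[20] read 'b'  n3⇒n4 (via fail)  ** P1@[20:20]
[21] read 'b'  n4⇒n4 (via fail)  ** P1@[21:21]
[22] read 'b'  n4⇒n4 (via fail)  ** P1@[22:22]
[23] read 'a'  n4⇒n1 (via fail)
[24] read 'c'  n1⇒n2
[25] read 'b'  n2⇒n3  ** P0@[23:25],P1@[25:25]
[26] read 'a'  n3⇒n1 (via fail)
[27] read 'c'  n1⇒n2
[28] read 'b'  n2⇒n3  ** P0@[26:28],P1@[28:28]
[29] read 'c'  n3⇒n0 (via fail)
[30] read 'a'  n0⇒n1

Matches: [[2,0],[2,1],[4,1],[7,0],[7,1],[11,0],[11,1],[15,0],[15,1],[19,0],[19,1],[20,1],[21,1],[22,1],[25,0],[25,1],[28,0],[28,1]]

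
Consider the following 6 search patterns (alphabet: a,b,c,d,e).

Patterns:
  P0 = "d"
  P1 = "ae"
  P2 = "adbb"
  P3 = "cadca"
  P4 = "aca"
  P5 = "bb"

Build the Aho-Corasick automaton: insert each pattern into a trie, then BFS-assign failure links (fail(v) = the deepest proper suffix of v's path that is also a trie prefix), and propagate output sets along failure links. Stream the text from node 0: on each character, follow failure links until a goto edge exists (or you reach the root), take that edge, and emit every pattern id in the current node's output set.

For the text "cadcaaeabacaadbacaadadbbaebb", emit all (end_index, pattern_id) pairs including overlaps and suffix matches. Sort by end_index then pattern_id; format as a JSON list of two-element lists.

Construct AC machine:
Trie nodes:
  n0 'ε': a→2 b→14 c→7 d→1
  n1 'd': ·  ←P0
  n2 'a': c→12 d→4 e→3
  n3 'ae': ·  ←P1
  n4 'ad': b→5
  n5 'adb': b→6
  n6 'adbb': ·  ←P2
  n7 'c': a→8
  n8 'ca': d→9
  n9 'cad': c→10
  n10 'cadc': a→11
  n11 'cadca': ·  ←P3
  n12 'ac': a→13
  n13 'aca': ·  ←P4
  n14 'b': b→15
  n15 'bb': ·  ←P5

BFS fail/out derivation:
  fail(1) 'd': from fail(0)=0 chase 'd': 0 ⇒ 0;  out={0}∪out(0)={0}
  fail(2) 'a': from fail(0)=0 chase 'a': 0 ⇒ 0;  out=∅∪out(0)=∅
  fail(7) 'c': from fail(0)=0 chase 'c': 0 ⇒ 0;  out=∅∪out(0)=∅
  fail(14) 'b': from fail(0)=0 chase 'b': 0 ⇒ 0;  out=∅∪out(0)=∅
  fail(3) 'ae': from fail(2)=0 chase 'e': 0 ⇒ 0;  out={1}∪out(0)={1}
  fail(4) 'ad': from fail(2)=0 chase 'd': 0 ⇒ 1;  out=∅∪out(1)={0}
  fail(8) 'ca': from fail(7)=0 chase 'a': 0 ⇒ 2;  out=∅∪out(2)=∅
  fail(12) 'ac': from fail(2)=0 chase 'c': 0 ⇒ 7;  out=∅∪out(7)=∅
  fail(15) 'bb': from fail(14)=0 chase 'b': 0 ⇒ 14;  out={5}∪out(14)={5}
  fail(5) 'adb': from fail(4)=1 chase 'b': 1→0 ⇒ 14;  out=∅∪out(14)=∅
  fail(9) 'cad': from fail(8)=2 chase 'd': 2 ⇒ 4;  out=∅∪out(4)={0}
  fail(13) 'aca': from fail(12)=7 chase 'a': 7 ⇒ 8;  out={4}∪out(8)={4}
  fail(6) 'adbb': from fail(5)=14 chase 'b': 14 ⇒ 15;  out={2}∪out(15)={2,5}
  fail(10) 'cadc': from fail(9)=4 chase 'c': 4→1→0 ⇒ 7;  out=∅∪out(7)=∅
  fail(11) 'cadca': from fail(10)=7 chase 'a': 7 ⇒ 8;  out={3}∪out(8)={3}

Scan:
pos 0 'c': at 7
pos 1 'a': at 8
pos 2 'd': at 9  → match P0@[2:2]
pos 3 'c': at 10
pos 4 'a': at 11  → match P3@[0:4]
pos 5 'a': at 2 (fail-walked)
pos 6 'e': at 3  → match P1@[5:6]
pos 7 'a': at 2 (fail-walked)
pos 8 'b': at 14 (fail-walked)
pos 9 'a': at 2 (fail-walked)
pos 10 'c': at 12
pos 11 'a': at 13  → match P4@[9:11]
pos 12 'a': at 2 (fail-walked)
pos 13 'd': at 4  → match P0@[13:13]
pos 14 'b': at 5
pos 15 'a': at 2 (fail-walked)
pos 16 'c': at 12
pos 17 'a': at 13  → match P4@[15:17]
pos 18 'a': at 2 (fail-walked)
pos 19 'd': at 4  → match P0@[19:19]
pos 20 'a': at 2 (fail-walked)
pos 21 'd': at 4  → match P0@[21:21]
pos 22 'b': at 5
pos 23 'b': at 6  → match P2@[20:23],P5@[22:23]
pos 24 'a': at 2 (fail-walked)
pos 25 'e': at 3  → match P1@[24:25]
pos 26 'b': at 14 (fail-walked)
pos 27 'b': at 15  → match P5@[26:27]

All matches (sorted): [[2,0],[4,3],[6,1],[11,4],[13,0],[17,4],[19,0],[21,0],[23,2],[23,5],[25,1],[27,5]]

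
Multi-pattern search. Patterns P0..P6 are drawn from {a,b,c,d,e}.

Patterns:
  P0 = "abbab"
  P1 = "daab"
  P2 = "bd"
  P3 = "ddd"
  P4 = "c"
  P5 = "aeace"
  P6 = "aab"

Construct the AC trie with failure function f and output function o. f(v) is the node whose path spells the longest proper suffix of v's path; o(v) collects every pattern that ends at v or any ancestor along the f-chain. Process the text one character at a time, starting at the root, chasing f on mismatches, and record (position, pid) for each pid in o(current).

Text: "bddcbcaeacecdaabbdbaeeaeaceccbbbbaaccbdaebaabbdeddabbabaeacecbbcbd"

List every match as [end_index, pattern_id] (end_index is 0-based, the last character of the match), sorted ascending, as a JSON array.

Build:
Trie (insert patterns):
  0='ε' goto a→1 b→10 c→14 d→6
  1='a' goto a→19 b→2 e→15
  2='ab' goto b→3
  3='abb' goto a→4
  4='abba' goto b→5
  5='abbab' goto ·  [P0 ends]
  6='d' goto a→7 d→12
  7='da' goto a→8
  8='daa' goto b→9
  9='daab' goto ·  [P1 ends]
  10='b' goto d→11
  11='bd' goto ·  [P2 ends]
  12='dd' goto d→13
  13='ddd' goto ·  [P3 ends]
  14='c' goto ·  [P4 ends]
  15='ae' goto a→16
  16='aea' goto c→17
  17='aeac' goto e→18
  18='aeace' goto ·  [P5 ends]
  19='aa' goto b→20
  20='aab' goto ·  [P6 ends]

BFS fail/out derivation:
  n1('a'): parent n0 fail=0; on 'a' 0 → fail=0;  out ∅∪∅=∅
  n6('d'): parent n0 fail=0; on 'd' 0 → fail=0;  out ∅∪∅=∅
  n10('b'): parent n0 fail=0; on 'b' 0 → fail=0;  out ∅∪∅=∅
  n14('c'): parent n0 fail=0; on 'c' 0 → fail=0;  out {4}∪∅={4}
  n2('ab'): parent n1 fail=0; on 'b' 0 → fail=10;  out ∅∪∅=∅
  n7('da'): parent n6 fail=0; on 'a' 0 → fail=1;  out ∅∪∅=∅
  n11('bd'): parent n10 fail=0; on 'd' 0 → fail=6;  out {2}∪∅={2}
  n12('dd'): parent n6 fail=0; on 'd' 0 → fail=6;  out ∅∪∅=∅
  n15('ae'): parent n1 fail=0; on 'e' 0 → fail=0;  out ∅∪∅=∅
  n19('aa'): parent n1 fail=0; on 'a' 0 → fail=1;  out ∅∪∅=∅
  n3('abb'): parent n2 fail=10; on 'b' 10→0 → fail=10;  out ∅∪∅=∅
  n8('daa'): parent n7 fail=1; on 'a' 1 → fail=19;  out ∅∪∅=∅
  n13('ddd'): parent n12 fail=6; on 'd' 6 → fail=12;  out {3}∪∅={3}
  n16('aea'): parent n15 fail=0; on 'a' 0 → fail=1;  out ∅∪∅=∅
  n20('aab'): parent n19 fail=1; on 'b' 1 → fail=2;  out {6}∪∅={6}
  n4('abba'): parent n3 fail=10; on 'a' 10→0 → fail=1;  out ∅∪∅=∅
  n9('daab'): parent n8 fail=19; on 'b' 19 → fail=20;  out {1}∪{6}={1,6}
  n17('aeac'): parent n16 fail=1; on 'c' 1→0 → fail=14;  out ∅∪{4}={4}
  n5('abbab'): parent n4 fail=1; on 'b' 1 → fail=2;  out {0}∪∅={0}
  n18('aeace'): parent n17 fail=14; on 'e' 14→0 → fail=0;  out {5}∪∅={5}

Scan:
i=0 'b': node 0→10
i=1 'd': node 10→11  ** P2@[0:1]
i=2 'd': node 11→12 ·f
i=3 'c': node 12→14 ·f  ** P4@[3:3]
i=4 'b': node 14→10 ·f
i=5 'c': node 10→14 ·f  ** P4@[5:5]
i=6 'a': node 14→1 ·f
i=7 'e': node 1→15
i=8 'a': node 15→16
i=9 'c': node 16→17  ** P4@[9:9]
i=10 'e': node 17→18  ** P5@[6:10]
i=11 'c': node 18→14 ·f  ** P4@[11:11]
i=12 'd': node 14→6 ·f
i=13 'a': node 6→7
i=14 'a': node 7→8
i=15 'b': node 8→9  ** P1@[12:15],P6@[13:15]
i=16 'b': node 9→3 ·f
i=17 'd': node 3→11 ·f  ** P2@[16:17]
i=18 'b': node 11→10 ·f
i=19 'a': node 10→1 ·f
i=20 'e': node 1→15
i=21 'e': node 15→0 ·f
i=22 'a': node 0→1
i=23 'e': node 1→15
i=24 'a': node 15→16
i=25 'c': node 16→17  ** P4@[25:25]
i=26 'e': node 17→18  ** P5@[22:26]
i=27 'c': node 18→14 ·f  ** P4@[27:27]
i=28 'c': node 14→14 ·f  ** P4@[28:28]
i=29 'b': node 14→10 ·f
i=30 'b': node 10→10 ·f
i=31 'b': node 10→10 ·f
i=32 'b': node 10→10 ·f
i=33 'a': node 10→1 ·f
i=34 'a': node 1→19
i=35 'c': node 19→14 ·f  ** P4@[35:35]
i=36 'c': node 14→14 ·f  ** P4@[36:36]
i=37 'b': node 14→10 ·f
i=38 'd': node 10→11  ** P2@[37:38]
i=39 'a': node 11→7 ·f
i=40 'e': node 7→15 ·f
i=41 'b': node 15→10 ·f
i=42 'a': node 10→1 ·f
i=43 'a': node 1→19
i=44 'b': node 19→20  ** P6@[42:44]
i=45 'b': node 20→3 ·f
i=46 'd': node 3→11 ·f  ** P2@[45:46]
i=47 'e': node 11→0 ·f
i=48 'd': node 0→6
i=49 'd': node 6→12
i=50 'a': node 12→7 ·f
i=51 'b': node 7→2 ·f
i=52 'b': node 2→3
i=53 'a': node 3→4
i=54 'b': node 4→5  ** P0@[50:54]
i=55 'a': node 5→1 ·f
i=56 'e': node 1→15
i=57 'a': node 15→16
i=58 'c': node 16→17  ** P4@[58:58]
i=59 'e': node 17→18  ** P5@[55:59]
i=60 'c': node 18→14 ·f  ** P4@[60:60]
i=61 'b': node 14→10 ·f
i=62 'b': node 10→10 ·f
i=63 'c': node 10→14 ·f  ** P4@[63:63]
i=64 'b': node 14→10 ·f
i=65 'd': node 10→11  ** P2@[64:65]

Result: [[1,2],[3,4],[5,4],[9,4],[10,5],[11,4],[15,1],[15,6],[17,2],[25,4],[26,5],[27,4],[28,4],[35,4],[36,4],[38,2],[44,6],[46,2],[54,0],[58,4],[59,5],[60,4],[63,4],[65,2]]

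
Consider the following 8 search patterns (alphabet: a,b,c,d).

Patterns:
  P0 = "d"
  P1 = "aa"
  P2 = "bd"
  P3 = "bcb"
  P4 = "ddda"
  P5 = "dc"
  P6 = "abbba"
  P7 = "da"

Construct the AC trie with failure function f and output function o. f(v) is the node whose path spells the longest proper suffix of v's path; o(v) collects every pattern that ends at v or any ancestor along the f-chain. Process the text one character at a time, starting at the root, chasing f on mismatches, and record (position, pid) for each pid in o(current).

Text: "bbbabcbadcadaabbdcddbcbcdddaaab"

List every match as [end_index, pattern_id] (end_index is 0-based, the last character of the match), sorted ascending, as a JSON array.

Construct AC machine:
Trie (insert patterns):
  n0 'ε': a→2 b→4 d→1
  n1 'd': a→16 c→11 d→8  ←P0
  n2 'a': a→3 b→12
  n3 'aa': ·  ←P1
  n4 'b': c→6 d→5
  n5 'bd': ·  ←P2
  n6 'bc': b→7
  n7 'bcb': ·  ←P3
  n8 'dd': d→9
  n9 'ddd': a→10
  n10 'ddda': ·  ←P4
  n11 'dc': ·  ←P5
  n12 'ab': b→13
  n13 'abb': b→14
  n14 'abbb': a→15
  n15 'abbba': ·  ←P6
  n16 'da': ·  ←P7

BFS fail/out derivation:
  fail(1) 'd': from fail(0)=0 chase 'd': 0 ⇒ 0;  out={0}∪out(0)={0}
  fail(2) 'a': from fail(0)=0 chase 'a': 0 ⇒ 0;  out=∅∪out(0)=∅
  fail(4) 'b': from fail(0)=0 chase 'b': 0 ⇒ 0;  out=∅∪out(0)=∅
  fail(3) 'aa': from fail(2)=0 chase 'a': 0 ⇒ 2;  out={1}∪out(2)={1}
  fail(5) 'bd': from fail(4)=0 chase 'd': 0 ⇒ 1;  out={2}∪out(1)={0,2}
  fail(6) 'bc': from fail(4)=0 chase 'c': 0 ⇒ 0;  out=∅∪out(0)=∅
  fail(8) 'dd': from fail(1)=0 chase 'd': 0 ⇒ 1;  out=∅∪out(1)={0}
  fail(11) 'dc': from fail(1)=0 chase 'c': 0 ⇒ 0;  out={5}∪out(0)={5}
  fail(12) 'ab': from fail(2)=0 chase 'b': 0 ⇒ 4;  out=∅∪out(4)=∅
  fail(16) 'da': from fail(1)=0 chase 'a': 0 ⇒ 2;  out={7}∪out(2)={7}
  fail(7) 'bcb': from fail(6)=0 chase 'b': 0 ⇒ 4;  out={3}∪out(4)={3}
  fail(9) 'ddd': from fail(8)=1 chase 'd': 1 ⇒ 8;  out=∅∪out(8)={0}
  fail(13) 'abb': from fail(12)=4 chase 'b': 4→0 ⇒ 4;  out=∅∪out(4)=∅
  fail(10) 'ddda': from fail(9)=8 chase 'a': 8→1 ⇒ 16;  out={4}∪out(16)={4,7}
  fail(14) 'abbb': from fail(13)=4 chase 'b': 4→0 ⇒ 4;  out=∅∪out(4)=∅
  fail(15) 'abbba': from fail(14)=4 chase 'a': 4→0 ⇒ 2;  out={6}∪out(2)={6}

Scan:
[0] read 'b'  n0⇒n4
[1] read 'b'  n4⇒n4 ·f
[2] read 'b'  n4⇒n4 ·f
[3] read 'a'  n4⇒n2 ·f
[4] read 'b'  n2⇒n12
[5] read 'c'  n12⇒n6 ·f
[6] read 'b'  n6⇒n7  emit P3@[4:6]
[7] read 'a'  n7⇒n2 ·f
[8] read 'd'  n2⇒n1 ·f  emit P0@[8:8]
[9] read 'c'  n1⇒n11  emit P5@[8:9]
[10] read 'a'  n11⇒n2 ·f
[11] read 'd'  n2⇒n1 ·f  emit P0@[11:11]
[12] read 'a'  n1⇒n16  emit P7@[11:12]
[13] read 'a'  n16⇒n3 ·f  emit P1@[12:13]
[14] read 'b'  n3⇒n12 ·f
[15] read 'b'  n12⇒n13
[16] read 'd'  n13⇒n5 ·f  emit P0@[16:16],P2@[15:16]
[17] read 'c'  n5⇒n11 ·f  emit P5@[16:17]
[18] read 'd'  n11⇒n1 ·f  emit P0@[18:18]
[19] read 'd'  n1⇒n8  emit P0@[19:19]
[20] read 'b'  n8⇒n4 ·f
[21] read 'c'  n4⇒n6
[22] read 'b'  n6⇒n7  emit P3@[20:22]
[23] read 'c'  n7⇒n6 ·f
[24] read 'd'  n6⇒n1 ·f  emit P0@[24:24]
[25] read 'd'  n1⇒n8  emit P0@[25:25]
[26] read 'd'  n8⇒n9  emit P0@[26:26]
[27] read 'a'  n9⇒n10  emit P4@[24:27],P7@[26:27]
[28] read 'a'  n10⇒n3 ·f  emit P1@[27:28]
[29] read 'a'  n3⇒n3 ·f  emit P1@[28:29]
[30] read 'b'  n3⇒n12 ·f

Matches: [[6,3],[8,0],[9,5],[11,0],[12,7],[13,1],[16,0],[16,2],[17,5],[18,0],[19,0],[22,3],[24,0],[25,0],[26,0],[27,4],[27,7],[28,1],[29,1]]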